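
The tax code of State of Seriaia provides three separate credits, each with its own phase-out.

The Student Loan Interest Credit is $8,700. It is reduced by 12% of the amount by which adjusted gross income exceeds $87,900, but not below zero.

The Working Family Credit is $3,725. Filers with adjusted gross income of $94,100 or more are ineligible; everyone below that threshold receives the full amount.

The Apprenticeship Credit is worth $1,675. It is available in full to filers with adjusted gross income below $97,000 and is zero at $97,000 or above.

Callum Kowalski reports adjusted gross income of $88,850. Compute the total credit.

$13,986

Student Loan Interest Credit: 12% of the $950 excess over $87,900 is $114; credit = $8,700 − $114 = $8,586.
Working Family Credit: $88,850 is below the $94,100 cutoff, so the full $3,725 applies.
Apprenticeship Credit: $88,850 is below the $97,000 cutoff, so the full $1,675 applies.
Total: $8,586 + $3,725 + $1,675 = $13,986.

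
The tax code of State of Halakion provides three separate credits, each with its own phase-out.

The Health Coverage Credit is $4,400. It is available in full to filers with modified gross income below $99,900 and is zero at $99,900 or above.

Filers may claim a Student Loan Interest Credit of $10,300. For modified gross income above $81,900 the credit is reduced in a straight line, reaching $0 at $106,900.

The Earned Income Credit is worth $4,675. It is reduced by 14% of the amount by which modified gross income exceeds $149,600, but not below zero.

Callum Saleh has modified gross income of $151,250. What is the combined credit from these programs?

$4,444

Health Coverage Credit: $151,250 meets or exceeds the $99,900 cutoff, so the credit is $0.
Student Loan Interest Credit: $151,250 is at or above $106,900, so the credit is $0.
Earned Income Credit: 14% of the $1,650 excess over $149,600 is $231; credit = $4,675 − $231 = $4,444.
Total: $0 + $0 + $4,444 = $4,444.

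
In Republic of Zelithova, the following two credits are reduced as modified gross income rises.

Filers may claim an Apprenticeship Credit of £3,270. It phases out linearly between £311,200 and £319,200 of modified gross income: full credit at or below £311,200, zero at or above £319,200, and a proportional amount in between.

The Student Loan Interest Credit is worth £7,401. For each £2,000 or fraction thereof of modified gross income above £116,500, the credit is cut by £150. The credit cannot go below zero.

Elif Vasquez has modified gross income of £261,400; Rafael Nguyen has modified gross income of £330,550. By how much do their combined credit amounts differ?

Elif (£261,400): Apprenticeship Credit: £261,400 is at or below the £311,200 threshold, so the full £3,270 applies. Student Loan Interest Credit: income exceeds £116,500 by £144,900 → 73 increments × £150 = £10,950 ≥ base, so the credit is £0. total £3,270 + £0 = £3,270
Rafael (£330,550): Apprenticeship Credit: £330,550 is at or above £319,200, so the credit is £0. Student Loan Interest Credit: income exceeds £116,500 by £214,050 → 108 increments × £150 = £16,200 ≥ base, so the credit is £0. total £0 + £0 = £0
Difference: |£3,270 − £0| = £3,270.

£3,270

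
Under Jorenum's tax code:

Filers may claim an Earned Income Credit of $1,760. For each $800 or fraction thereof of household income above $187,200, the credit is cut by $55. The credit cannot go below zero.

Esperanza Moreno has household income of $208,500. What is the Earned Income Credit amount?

Earned Income Credit: income exceeds $187,200 by $21,300, which is 27 full-or-partial $800 increments; reduction = 27 × $55 = $1,485, leaving $275.

$275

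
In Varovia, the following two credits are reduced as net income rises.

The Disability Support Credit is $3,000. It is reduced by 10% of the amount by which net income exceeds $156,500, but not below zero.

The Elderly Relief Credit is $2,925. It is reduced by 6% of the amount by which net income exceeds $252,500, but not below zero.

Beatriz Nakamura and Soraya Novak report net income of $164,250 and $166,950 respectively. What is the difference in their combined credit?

$270

Beatriz ($164,250): Disability Support Credit: 10% of the $7,750 excess over $156,500 is $775; credit = $3,000 − $775 = $2,225. Elderly Relief Credit: $164,250 is at or below the $252,500 threshold, so the full $2,925 applies. total $2,225 + $2,925 = $5,150
Soraya ($166,950): Disability Support Credit: 10% of the $10,450 excess over $156,500 is $1,045; credit = $3,000 − $1,045 = $1,955. Elderly Relief Credit: $166,950 is at or below the $252,500 threshold, so the full $2,925 applies. total $1,955 + $2,925 = $4,880
Difference: |$5,150 − $4,880| = $270.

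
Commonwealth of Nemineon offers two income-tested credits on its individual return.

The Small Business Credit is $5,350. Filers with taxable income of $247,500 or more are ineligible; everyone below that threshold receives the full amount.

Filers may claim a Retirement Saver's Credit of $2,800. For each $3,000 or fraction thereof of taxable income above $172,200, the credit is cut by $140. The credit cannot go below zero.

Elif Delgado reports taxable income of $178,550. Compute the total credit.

$7,730

Small Business Credit: $178,550 is below the $247,500 cutoff, so the full $5,350 applies.
Retirement Saver's Credit: income exceeds $172,200 by $6,350, which is 3 full-or-partial $3,000 increments; reduction = 3 × $140 = $420, leaving $2,380.
Total: $5,350 + $2,380 = $7,730.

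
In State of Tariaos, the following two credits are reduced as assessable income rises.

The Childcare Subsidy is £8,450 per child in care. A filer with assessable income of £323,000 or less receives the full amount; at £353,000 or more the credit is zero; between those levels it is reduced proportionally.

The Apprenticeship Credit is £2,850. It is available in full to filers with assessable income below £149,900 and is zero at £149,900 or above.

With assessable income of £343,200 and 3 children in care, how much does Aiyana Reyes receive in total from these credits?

£8,281

Childcare Subsidy: base = 3 × £8,450 = £25,350. £343,200 is £20,200 into a £30,000 phase-out range, leaving 9,800/30,000 of the credit: £25,350 × 9,800/30,000 = £8,281.
Apprenticeship Credit: £343,200 meets or exceeds the £149,900 cutoff, so the credit is £0.
Total: £8,281 + £0 = £8,281.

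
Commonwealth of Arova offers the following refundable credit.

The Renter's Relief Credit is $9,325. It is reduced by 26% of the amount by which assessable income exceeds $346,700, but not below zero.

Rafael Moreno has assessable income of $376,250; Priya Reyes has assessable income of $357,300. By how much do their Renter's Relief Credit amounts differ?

Rafael ($376,250): Renter's Relief Credit: 26% of the $29,550 excess over $346,700 is $7,683; credit = $9,325 − $7,683 = $1,642.
Priya ($357,300): Renter's Relief Credit: 26% of the $10,600 excess over $346,700 is $2,756; credit = $9,325 − $2,756 = $6,569.
Difference: |$1,642 − $6,569| = $4,927.

$4,927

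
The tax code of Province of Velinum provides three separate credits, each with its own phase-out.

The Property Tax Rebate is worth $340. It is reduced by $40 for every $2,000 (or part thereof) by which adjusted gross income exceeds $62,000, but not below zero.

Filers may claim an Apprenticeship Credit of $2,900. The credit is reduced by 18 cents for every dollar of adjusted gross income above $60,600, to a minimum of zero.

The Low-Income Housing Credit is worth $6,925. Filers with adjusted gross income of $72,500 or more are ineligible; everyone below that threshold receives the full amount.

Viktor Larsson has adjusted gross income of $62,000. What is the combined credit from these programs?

Property Tax Rebate: $62,000 is at or below the $62,000 threshold, so the full $340 applies.
Apprenticeship Credit: 18% of the $1,400 excess over $60,600 is $252; credit = $2,900 − $252 = $2,648.
Low-Income Housing Credit: $62,000 is below the $72,500 cutoff, so the full $6,925 applies.
Total: $340 + $2,648 + $6,925 = $9,913.

$9,913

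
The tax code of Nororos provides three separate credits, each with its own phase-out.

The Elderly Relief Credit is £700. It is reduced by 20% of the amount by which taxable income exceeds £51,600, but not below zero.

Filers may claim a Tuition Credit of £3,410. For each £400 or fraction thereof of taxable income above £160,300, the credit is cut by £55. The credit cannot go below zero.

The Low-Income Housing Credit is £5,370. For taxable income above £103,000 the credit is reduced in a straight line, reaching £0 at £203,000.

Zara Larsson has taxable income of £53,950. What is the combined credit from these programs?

£9,010

Elderly Relief Credit: 20% of the £2,350 excess over £51,600 is £470; credit = £700 − £470 = £230.
Tuition Credit: £53,950 is at or below the £160,300 threshold, so the full £3,410 applies.
Low-Income Housing Credit: £53,950 is at or below the £103,000 threshold, so the full £5,370 applies.
Total: £230 + £3,410 + £5,370 = £9,010.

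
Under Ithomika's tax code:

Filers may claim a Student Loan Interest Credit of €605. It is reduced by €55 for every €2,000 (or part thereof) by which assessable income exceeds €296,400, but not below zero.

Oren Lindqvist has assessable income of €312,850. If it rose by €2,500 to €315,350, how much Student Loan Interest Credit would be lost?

At €312,850 — income exceeds €296,400 by €16,450, which is 9 full-or-partial €2,000 increments; reduction = 9 × €55 = €495, leaving €110.
At €315,350 — income exceeds €296,400 by €18,950, which is 10 full-or-partial €2,000 increments; reduction = 10 × €55 = €550, leaving €55.
Lost: €110 − €55 = €55.

€55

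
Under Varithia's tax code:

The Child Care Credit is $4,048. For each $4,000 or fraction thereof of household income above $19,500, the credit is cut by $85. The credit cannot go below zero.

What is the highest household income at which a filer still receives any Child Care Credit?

$207,500

After 47 increments the reduction is 47 × $85 = $3,995, leaving $53; one more increment wipes it out. Increment 47 ends at excess 47 × $4,000 = $188,000, so the highest qualifying income is $19,500 + $188,000 = $207,500.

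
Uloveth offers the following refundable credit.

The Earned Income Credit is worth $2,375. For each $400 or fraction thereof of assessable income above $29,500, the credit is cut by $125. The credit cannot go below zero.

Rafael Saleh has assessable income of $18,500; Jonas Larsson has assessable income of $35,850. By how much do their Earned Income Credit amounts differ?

$2,000

Rafael ($18,500): Earned Income Credit: $18,500 is at or below the $29,500 threshold, so the full $2,375 applies.
Jonas ($35,850): Earned Income Credit: income exceeds $29,500 by $6,350, which is 16 full-or-partial $400 increments; reduction = 16 × $125 = $2,000, leaving $375.
Difference: |$2,375 − $375| = $2,000.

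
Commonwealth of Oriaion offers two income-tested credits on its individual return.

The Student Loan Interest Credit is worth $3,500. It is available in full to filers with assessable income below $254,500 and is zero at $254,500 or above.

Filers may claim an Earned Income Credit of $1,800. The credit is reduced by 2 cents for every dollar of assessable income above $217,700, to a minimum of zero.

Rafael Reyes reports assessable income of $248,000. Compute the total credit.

Student Loan Interest Credit: $248,000 is below the $254,500 cutoff, so the full $3,500 applies.
Earned Income Credit: 2% of the $30,300 excess over $217,700 is $606; credit = $1,800 − $606 = $1,194.
Total: $3,500 + $1,194 = $4,694.

$4,694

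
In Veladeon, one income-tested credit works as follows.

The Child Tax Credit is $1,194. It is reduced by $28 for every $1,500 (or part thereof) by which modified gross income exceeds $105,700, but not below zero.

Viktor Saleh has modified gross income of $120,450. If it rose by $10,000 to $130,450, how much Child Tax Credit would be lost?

$196

At $120,450 — income exceeds $105,700 by $14,750, which is 10 full-or-partial $1,500 increments; reduction = 10 × $28 = $280, leaving $914.
At $130,450 — income exceeds $105,700 by $24,750, which is 17 full-or-partial $1,500 increments; reduction = 17 × $28 = $476, leaving $718.
Lost: $914 − $718 = $196.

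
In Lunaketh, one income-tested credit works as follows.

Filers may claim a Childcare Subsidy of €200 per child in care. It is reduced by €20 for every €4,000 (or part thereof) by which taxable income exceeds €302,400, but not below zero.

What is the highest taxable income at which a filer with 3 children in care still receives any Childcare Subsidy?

Full credit = 3 × €200 = €600.
After 29 increments the reduction is 29 × €20 = €580, leaving €20; one more increment wipes it out. Increment 29 ends at excess 29 × €4,000 = €116,000, so the highest qualifying income is €302,400 + €116,000 = €418,400.

€418,400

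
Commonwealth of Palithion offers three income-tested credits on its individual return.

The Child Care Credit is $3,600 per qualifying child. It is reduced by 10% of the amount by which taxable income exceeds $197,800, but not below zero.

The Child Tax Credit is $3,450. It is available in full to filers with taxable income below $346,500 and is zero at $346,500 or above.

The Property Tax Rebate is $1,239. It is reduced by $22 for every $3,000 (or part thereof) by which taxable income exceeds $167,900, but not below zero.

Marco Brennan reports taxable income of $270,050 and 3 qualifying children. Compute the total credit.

Child Care Credit: base = 3 × $3,600 = $10,800. 10% of the $72,250 excess over $197,800 is $7,225; credit = $10,800 − $7,225 = $3,575.
Child Tax Credit: $270,050 is below the $346,500 cutoff, so the full $3,450 applies.
Property Tax Rebate: income exceeds $167,900 by $102,150, which is 35 full-or-partial $3,000 increments; reduction = 35 × $22 = $770, leaving $469.
Total: $3,575 + $3,450 + $469 = $7,494.

$7,494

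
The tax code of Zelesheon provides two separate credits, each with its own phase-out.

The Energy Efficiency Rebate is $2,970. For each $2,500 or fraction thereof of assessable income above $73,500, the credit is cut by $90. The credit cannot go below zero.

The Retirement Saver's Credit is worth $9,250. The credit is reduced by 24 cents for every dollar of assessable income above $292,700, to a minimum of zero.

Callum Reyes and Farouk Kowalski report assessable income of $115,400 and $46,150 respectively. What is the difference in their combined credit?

$1,530

Callum ($115,400): Energy Efficiency Rebate: income exceeds $73,500 by $41,900, which is 17 full-or-partial $2,500 increments; reduction = 17 × $90 = $1,530, leaving $1,440. Retirement Saver's Credit: $115,400 is at or below the $292,700 threshold, so the full $9,250 applies. total $1,440 + $9,250 = $10,690
Farouk ($46,150): Energy Efficiency Rebate: $46,150 is at or below the $73,500 threshold, so the full $2,970 applies. Retirement Saver's Credit: $46,150 is at or below the $292,700 threshold, so the full $9,250 applies. total $2,970 + $9,250 = $12,220
Difference: |$10,690 − $12,220| = $1,530.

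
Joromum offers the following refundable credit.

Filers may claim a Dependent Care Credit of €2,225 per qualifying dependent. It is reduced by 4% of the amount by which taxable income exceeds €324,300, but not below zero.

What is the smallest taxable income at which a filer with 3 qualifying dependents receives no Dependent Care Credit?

€491,175

Full credit = 3 × €2,225 = €6,675.
The credit falls by 4% of each euro above €324,300, so it reaches zero when the excess is €6,675 / 4% = €166,875: income = €324,300 + €166,875 = €491,175.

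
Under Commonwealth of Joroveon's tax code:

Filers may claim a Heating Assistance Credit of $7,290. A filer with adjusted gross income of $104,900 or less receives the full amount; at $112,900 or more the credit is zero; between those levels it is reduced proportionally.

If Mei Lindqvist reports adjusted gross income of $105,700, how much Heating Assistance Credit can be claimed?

Heating Assistance Credit: $105,700 is $800 into a $8,000 phase-out range, leaving 7,200/8,000 of the credit: $7,290 × 7,200/8,000 = $6,561.

$6,561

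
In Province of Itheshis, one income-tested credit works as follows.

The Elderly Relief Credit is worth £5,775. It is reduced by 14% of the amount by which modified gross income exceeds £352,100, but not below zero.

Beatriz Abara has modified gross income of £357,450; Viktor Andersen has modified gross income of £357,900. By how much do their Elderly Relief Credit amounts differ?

£63

Beatriz (£357,450): Elderly Relief Credit: 14% of the £5,350 excess over £352,100 is £749; credit = £5,775 − £749 = £5,026.
Viktor (£357,900): Elderly Relief Credit: 14% of the £5,800 excess over £352,100 is £812; credit = £5,775 − £812 = £4,963.
Difference: |£5,026 − £4,963| = £63.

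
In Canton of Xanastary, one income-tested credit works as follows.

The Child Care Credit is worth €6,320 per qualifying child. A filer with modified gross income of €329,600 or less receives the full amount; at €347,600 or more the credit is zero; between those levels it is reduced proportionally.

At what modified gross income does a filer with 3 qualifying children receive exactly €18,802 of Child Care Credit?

Full credit = 3 × €6,320 = €18,960.
€18,802 is 18,802/18,960 of the full €18,960, so 158/18,960 of the €18,000 range has been used: income = €329,600 + €18,000 × 158/18,960 = €329,750.

€329,750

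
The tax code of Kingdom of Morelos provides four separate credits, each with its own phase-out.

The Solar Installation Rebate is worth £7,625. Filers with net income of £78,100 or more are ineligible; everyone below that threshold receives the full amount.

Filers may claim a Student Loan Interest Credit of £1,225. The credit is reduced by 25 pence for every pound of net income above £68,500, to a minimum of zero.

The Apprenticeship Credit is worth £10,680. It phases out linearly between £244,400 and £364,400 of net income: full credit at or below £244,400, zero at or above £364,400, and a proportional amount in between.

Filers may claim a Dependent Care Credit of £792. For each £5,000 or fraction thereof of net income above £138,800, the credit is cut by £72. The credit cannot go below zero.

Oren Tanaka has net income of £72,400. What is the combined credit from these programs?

Solar Installation Rebate: £72,400 is below the £78,100 cutoff, so the full £7,625 applies.
Student Loan Interest Credit: 25% of the £3,900 excess over £68,500 is £975; credit = £1,225 − £975 = £250.
Apprenticeship Credit: £72,400 is at or below the £244,400 threshold, so the full £10,680 applies.
Dependent Care Credit: £72,400 is at or below the £138,800 threshold, so the full £792 applies.
Total: £7,625 + £250 + £10,680 + £792 = £19,347.

£19,347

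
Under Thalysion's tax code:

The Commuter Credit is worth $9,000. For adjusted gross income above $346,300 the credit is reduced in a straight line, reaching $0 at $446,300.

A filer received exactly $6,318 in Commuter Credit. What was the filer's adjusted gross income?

$376,100

$6,318 is 6,318/9,000 of the full $9,000, so 2,682/9,000 of the $100,000 range has been used: income = $346,300 + $100,000 × 2,682/9,000 = $376,100.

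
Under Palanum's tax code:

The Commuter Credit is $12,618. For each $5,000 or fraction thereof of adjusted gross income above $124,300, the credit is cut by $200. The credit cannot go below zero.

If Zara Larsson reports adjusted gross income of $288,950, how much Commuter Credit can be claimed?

Commuter Credit: income exceeds $124,300 by $164,650, which is 33 full-or-partial $5,000 increments; reduction = 33 × $200 = $6,600, leaving $6,018.

$6,018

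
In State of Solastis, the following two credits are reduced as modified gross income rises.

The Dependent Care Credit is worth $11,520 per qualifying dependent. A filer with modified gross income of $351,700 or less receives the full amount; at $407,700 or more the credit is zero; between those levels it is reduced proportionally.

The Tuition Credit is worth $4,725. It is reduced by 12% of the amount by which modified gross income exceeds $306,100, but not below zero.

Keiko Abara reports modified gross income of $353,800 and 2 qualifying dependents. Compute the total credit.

Dependent Care Credit: base = 2 × $11,520 = $23,040. $353,800 is $2,100 into a $56,000 phase-out range, leaving 53,900/56,000 of the credit: $23,040 × 53,900/56,000 = $22,176.
Tuition Credit: 12% of the $47,700 excess over $306,100 is $5,724 ≥ base, so the credit is $0.
Total: $22,176 + $0 = $22,176.

$22,176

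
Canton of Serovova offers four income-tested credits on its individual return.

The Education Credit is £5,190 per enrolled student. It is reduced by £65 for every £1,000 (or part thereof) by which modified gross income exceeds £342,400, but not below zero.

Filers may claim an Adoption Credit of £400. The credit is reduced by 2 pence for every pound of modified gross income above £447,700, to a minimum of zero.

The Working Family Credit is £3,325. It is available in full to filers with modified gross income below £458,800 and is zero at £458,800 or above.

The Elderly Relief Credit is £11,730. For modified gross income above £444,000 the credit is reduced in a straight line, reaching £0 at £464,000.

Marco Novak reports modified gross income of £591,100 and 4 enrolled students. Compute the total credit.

Education Credit: base = 4 × £5,190 = £20,760. income exceeds £342,400 by £248,700, which is 249 full-or-partial £1,000 increments; reduction = 249 × £65 = £16,185, leaving £4,575.
Adoption Credit: 2% of the £143,400 excess over £447,700 is £2,868 ≥ base, so the credit is £0.
Working Family Credit: £591,100 meets or exceeds the £458,800 cutoff, so the credit is £0.
Elderly Relief Credit: £591,100 is at or above £464,000, so the credit is £0.
Total: £4,575 + £0 + £0 + £0 = £4,575.

£4,575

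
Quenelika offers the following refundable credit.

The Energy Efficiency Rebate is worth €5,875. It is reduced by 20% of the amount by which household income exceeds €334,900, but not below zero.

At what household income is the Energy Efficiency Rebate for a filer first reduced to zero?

€364,275

The credit falls by 20% of each euro above €334,900, so it reaches zero when the excess is €5,875 / 20% = €29,375: income = €334,900 + €29,375 = €364,275.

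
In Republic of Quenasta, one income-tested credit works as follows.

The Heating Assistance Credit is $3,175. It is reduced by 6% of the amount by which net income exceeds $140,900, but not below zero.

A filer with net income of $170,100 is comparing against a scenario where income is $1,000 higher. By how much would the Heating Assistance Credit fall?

At $170,100 — 6% of the $29,200 excess over $140,900 is $1,752; credit = $3,175 − $1,752 = $1,423.
At $171,100 — 6% of the $30,200 excess over $140,900 is $1,812; credit = $3,175 − $1,812 = $1,363.
Lost: $1,423 − $1,363 = $60.

$60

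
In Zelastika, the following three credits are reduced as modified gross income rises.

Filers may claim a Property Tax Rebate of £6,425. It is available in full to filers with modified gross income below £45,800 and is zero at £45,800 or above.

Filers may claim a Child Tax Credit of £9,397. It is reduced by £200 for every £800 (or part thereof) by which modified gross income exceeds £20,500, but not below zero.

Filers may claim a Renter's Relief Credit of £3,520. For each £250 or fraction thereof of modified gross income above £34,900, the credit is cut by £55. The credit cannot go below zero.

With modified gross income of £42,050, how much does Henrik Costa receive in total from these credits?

Property Tax Rebate: £42,050 is below the £45,800 cutoff, so the full £6,425 applies.
Child Tax Credit: income exceeds £20,500 by £21,550, which is 27 full-or-partial £800 increments; reduction = 27 × £200 = £5,400, leaving £3,997.
Renter's Relief Credit: income exceeds £34,900 by £7,150, which is 29 full-or-partial £250 increments; reduction = 29 × £55 = £1,595, leaving £1,925.
Total: £6,425 + £3,997 + £1,925 = £12,347.

£12,347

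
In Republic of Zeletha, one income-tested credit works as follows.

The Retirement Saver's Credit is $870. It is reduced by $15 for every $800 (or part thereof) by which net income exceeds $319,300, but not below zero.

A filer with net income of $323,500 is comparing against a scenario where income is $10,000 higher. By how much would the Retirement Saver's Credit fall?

At $323,500 — income exceeds $319,300 by $4,200, which is 6 full-or-partial $800 increments; reduction = 6 × $15 = $90, leaving $780.
At $333,500 — income exceeds $319,300 by $14,200, which is 18 full-or-partial $800 increments; reduction = 18 × $15 = $270, leaving $600.
Lost: $780 − $600 = $180.

$180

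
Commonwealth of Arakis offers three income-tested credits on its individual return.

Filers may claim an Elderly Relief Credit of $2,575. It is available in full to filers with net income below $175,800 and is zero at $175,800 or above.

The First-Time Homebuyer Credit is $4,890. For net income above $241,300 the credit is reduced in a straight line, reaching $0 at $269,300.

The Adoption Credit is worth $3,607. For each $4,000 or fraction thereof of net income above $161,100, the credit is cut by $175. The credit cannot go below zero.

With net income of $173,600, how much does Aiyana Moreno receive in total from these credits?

$10,372

Elderly Relief Credit: $173,600 is below the $175,800 cutoff, so the full $2,575 applies.
First-Time Homebuyer Credit: $173,600 is at or below the $241,300 threshold, so the full $4,890 applies.
Adoption Credit: income exceeds $161,100 by $12,500, which is 4 full-or-partial $4,000 increments; reduction = 4 × $175 = $700, leaving $2,907.
Total: $2,575 + $4,890 + $2,907 = $10,372.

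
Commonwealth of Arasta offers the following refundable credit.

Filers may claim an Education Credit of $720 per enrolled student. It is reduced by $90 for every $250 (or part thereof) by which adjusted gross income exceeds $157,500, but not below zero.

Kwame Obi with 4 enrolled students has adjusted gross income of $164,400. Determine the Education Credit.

Education Credit: base = 4 × $720 = $2,880. income exceeds $157,500 by $6,900, which is 28 full-or-partial $250 increments; reduction = 28 × $90 = $2,520, leaving $360.

$360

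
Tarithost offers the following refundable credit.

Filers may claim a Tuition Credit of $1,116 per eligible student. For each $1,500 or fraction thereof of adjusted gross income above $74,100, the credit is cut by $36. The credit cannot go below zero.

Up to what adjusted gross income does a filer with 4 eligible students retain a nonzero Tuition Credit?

$258,600

Full credit = 4 × $1,116 = $4,464.
After 123 increments the reduction is 123 × $36 = $4,428, leaving $36; one more increment wipes it out. Increment 123 ends at excess 123 × $1,500 = $184,500, so the highest qualifying income is $74,100 + $184,500 = $258,600.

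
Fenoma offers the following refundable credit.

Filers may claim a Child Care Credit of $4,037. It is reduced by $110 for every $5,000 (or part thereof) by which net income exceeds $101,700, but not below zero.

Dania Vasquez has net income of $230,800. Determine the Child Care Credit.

Child Care Credit: income exceeds $101,700 by $129,100, which is 26 full-or-partial $5,000 increments; reduction = 26 × $110 = $2,860, leaving $1,177.

$1,177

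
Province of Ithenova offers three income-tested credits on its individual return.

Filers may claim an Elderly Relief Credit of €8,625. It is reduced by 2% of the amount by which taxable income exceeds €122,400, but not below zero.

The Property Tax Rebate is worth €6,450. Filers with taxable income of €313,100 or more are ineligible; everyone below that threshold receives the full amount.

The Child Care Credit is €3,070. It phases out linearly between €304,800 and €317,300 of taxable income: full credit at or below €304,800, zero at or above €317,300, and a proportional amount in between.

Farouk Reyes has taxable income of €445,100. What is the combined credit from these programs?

€2,171

Elderly Relief Credit: 2% of the €322,700 excess over €122,400 is €6,454; credit = €8,625 − €6,454 = €2,171.
Property Tax Rebate: €445,100 meets or exceeds the €313,100 cutoff, so the credit is €0.
Child Care Credit: €445,100 is at or above €317,300, so the credit is €0.
Total: €2,171 + €0 + €0 = €2,171.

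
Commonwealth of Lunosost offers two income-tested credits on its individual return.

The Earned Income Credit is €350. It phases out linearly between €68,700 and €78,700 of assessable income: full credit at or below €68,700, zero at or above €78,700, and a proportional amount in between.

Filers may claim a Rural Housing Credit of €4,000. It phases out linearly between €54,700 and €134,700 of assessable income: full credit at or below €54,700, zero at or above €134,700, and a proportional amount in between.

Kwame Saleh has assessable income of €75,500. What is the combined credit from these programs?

€3,072

Earned Income Credit: €75,500 is €6,800 into a €10,000 phase-out range, leaving 3,200/10,000 of the credit: €350 × 3,200/10,000 = €112.
Rural Housing Credit: €75,500 is €20,800 into a €80,000 phase-out range, leaving 59,200/80,000 of the credit: €4,000 × 59,200/80,000 = €2,960.
Total: €112 + €2,960 = €3,072.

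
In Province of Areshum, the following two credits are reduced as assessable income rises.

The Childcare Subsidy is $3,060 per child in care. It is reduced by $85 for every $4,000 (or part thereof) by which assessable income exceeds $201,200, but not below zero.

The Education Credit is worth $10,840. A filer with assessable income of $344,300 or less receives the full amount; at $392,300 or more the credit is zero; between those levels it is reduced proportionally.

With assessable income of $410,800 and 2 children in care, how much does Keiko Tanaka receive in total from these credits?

$1,615

Childcare Subsidy: base = 2 × $3,060 = $6,120. income exceeds $201,200 by $209,600, which is 53 full-or-partial $4,000 increments; reduction = 53 × $85 = $4,505, leaving $1,615.
Education Credit: $410,800 is at or above $392,300, so the credit is $0.
Total: $1,615 + $0 = $1,615.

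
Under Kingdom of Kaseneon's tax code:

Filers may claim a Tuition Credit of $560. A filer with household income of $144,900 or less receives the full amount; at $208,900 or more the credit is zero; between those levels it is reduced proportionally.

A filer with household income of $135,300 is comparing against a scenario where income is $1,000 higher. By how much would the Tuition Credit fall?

$0

At $135,300 — $135,300 is at or below the $144,900 threshold, so the full $560 applies.
At $136,300 — $136,300 is at or below the $144,900 threshold, so the full $560 applies.
Lost: $560 − $560 = $0.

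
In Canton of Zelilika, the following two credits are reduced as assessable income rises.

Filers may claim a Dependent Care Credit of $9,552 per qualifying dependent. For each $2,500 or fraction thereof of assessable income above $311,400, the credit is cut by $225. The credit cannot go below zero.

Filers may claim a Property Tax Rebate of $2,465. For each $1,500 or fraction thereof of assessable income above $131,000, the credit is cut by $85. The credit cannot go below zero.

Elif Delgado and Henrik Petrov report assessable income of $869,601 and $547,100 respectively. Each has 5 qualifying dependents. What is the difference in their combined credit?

$26,385

Elif ($869,601): Dependent Care Credit: base = 5 × $9,552 = $47,760. income exceeds $311,400 by $558,201 → 224 increments × $225 = $50,400 ≥ base, so the credit is $0. Property Tax Rebate: income exceeds $131,000 by $738,601 → 493 increments × $85 = $41,905 ≥ base, so the credit is $0. total $0 + $0 = $0
Henrik ($547,100): Dependent Care Credit: base = 5 × $9,552 = $47,760. income exceeds $311,400 by $235,700, which is 95 full-or-partial $2,500 increments; reduction = 95 × $225 = $21,375, leaving $26,385. Property Tax Rebate: income exceeds $131,000 by $416,100 → 278 increments × $85 = $23,630 ≥ base, so the credit is $0. total $26,385 + $0 = $26,385
Difference: |$0 − $26,385| = $26,385.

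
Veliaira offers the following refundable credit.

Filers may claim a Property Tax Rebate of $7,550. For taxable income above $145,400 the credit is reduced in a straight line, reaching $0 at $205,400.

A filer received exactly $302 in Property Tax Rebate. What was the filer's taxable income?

$302 is 302/7,550 of the full $7,550, so 7,248/7,550 of the $60,000 range has been used: income = $145,400 + $60,000 × 7,248/7,550 = $203,000.

$203,000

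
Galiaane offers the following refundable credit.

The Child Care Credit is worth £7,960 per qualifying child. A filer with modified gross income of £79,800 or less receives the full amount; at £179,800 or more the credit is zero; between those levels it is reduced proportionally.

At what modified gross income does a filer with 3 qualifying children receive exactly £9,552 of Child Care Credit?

£139,800

Full credit = 3 × £7,960 = £23,880.
£9,552 is 9,552/23,880 of the full £23,880, so 14,328/23,880 of the £100,000 range has been used: income = £79,800 + £100,000 × 14,328/23,880 = £139,800.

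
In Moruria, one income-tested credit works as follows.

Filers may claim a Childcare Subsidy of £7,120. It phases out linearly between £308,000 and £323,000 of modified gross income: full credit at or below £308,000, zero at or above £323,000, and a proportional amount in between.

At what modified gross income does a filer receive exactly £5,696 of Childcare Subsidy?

£311,000

£5,696 is 5,696/7,120 of the full £7,120, so 1,424/7,120 of the £15,000 range has been used: income = £308,000 + £15,000 × 1,424/7,120 = £311,000.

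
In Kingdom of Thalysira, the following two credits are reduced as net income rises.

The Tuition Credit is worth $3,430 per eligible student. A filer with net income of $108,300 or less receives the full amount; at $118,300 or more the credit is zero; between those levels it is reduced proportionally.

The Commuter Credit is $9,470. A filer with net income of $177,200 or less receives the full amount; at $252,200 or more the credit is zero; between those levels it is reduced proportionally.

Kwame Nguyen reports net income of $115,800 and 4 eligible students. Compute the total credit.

$12,900

Tuition Credit: base = 4 × $3,430 = $13,720. $115,800 is $7,500 into a $10,000 phase-out range, leaving 2,500/10,000 of the credit: $13,720 × 2,500/10,000 = $3,430.
Commuter Credit: $115,800 is at or below the $177,200 threshold, so the full $9,470 applies.
Total: $3,430 + $9,470 = $12,900.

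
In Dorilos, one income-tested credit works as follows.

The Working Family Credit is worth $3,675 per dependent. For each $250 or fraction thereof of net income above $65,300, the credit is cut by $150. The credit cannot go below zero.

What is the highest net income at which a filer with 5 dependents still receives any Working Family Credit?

Full credit = 5 × $3,675 = $18,375.
After 122 increments the reduction is 122 × $150 = $18,300, leaving $75; one more increment wipes it out. Increment 122 ends at excess 122 × $250 = $30,500, so the highest qualifying income is $65,300 + $30,500 = $95,800.

$95,800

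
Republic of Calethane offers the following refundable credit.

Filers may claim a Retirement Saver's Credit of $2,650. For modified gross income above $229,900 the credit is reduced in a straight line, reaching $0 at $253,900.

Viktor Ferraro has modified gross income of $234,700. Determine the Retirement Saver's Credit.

Retirement Saver's Credit: $234,700 is $4,800 into a $24,000 phase-out range, leaving 19,200/24,000 of the credit: $2,650 × 19,200/24,000 = $2,120.

$2,120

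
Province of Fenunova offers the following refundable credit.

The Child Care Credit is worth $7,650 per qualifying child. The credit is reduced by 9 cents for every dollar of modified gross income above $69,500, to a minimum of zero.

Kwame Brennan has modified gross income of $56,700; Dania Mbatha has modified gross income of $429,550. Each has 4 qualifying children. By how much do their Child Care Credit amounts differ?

Kwame ($56,700): Child Care Credit: base = 4 × $7,650 = $30,600. $56,700 is at or below the $69,500 threshold, so the full $30,600 applies.
Dania ($429,550): Child Care Credit: base = 4 × $7,650 = $30,600. 9% of the $360,050 excess over $69,500 is $32,404.50 ≥ base, so the credit is $0.
Difference: |$30,600 − $0| = $30,600.

$30,600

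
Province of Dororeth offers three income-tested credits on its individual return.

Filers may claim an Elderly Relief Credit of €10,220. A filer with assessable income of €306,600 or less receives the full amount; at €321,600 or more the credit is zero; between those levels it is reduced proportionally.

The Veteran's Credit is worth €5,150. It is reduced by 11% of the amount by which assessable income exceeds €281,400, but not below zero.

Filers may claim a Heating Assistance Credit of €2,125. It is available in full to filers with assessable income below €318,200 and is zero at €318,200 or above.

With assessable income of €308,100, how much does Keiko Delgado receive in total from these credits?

Elderly Relief Credit: €308,100 is €1,500 into a €15,000 phase-out range, leaving 13,500/15,000 of the credit: €10,220 × 13,500/15,000 = €9,198.
Veteran's Credit: 11% of the €26,700 excess over €281,400 is €2,937; credit = €5,150 − €2,937 = €2,213.
Heating Assistance Credit: €308,100 is below the €318,200 cutoff, so the full €2,125 applies.
Total: €9,198 + €2,213 + €2,125 = €13,536.

€13,536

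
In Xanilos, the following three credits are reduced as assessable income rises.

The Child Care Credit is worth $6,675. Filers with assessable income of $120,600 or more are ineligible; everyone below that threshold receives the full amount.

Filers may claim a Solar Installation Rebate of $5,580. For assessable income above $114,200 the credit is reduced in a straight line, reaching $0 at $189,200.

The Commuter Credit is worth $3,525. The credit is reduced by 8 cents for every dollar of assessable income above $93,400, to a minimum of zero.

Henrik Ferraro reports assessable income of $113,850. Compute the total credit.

$14,144

Child Care Credit: $113,850 is below the $120,600 cutoff, so the full $6,675 applies.
Solar Installation Rebate: $113,850 is at or below the $114,200 threshold, so the full $5,580 applies.
Commuter Credit: 8% of the $20,450 excess over $93,400 is $1,636; credit = $3,525 − $1,636 = $1,889.
Total: $6,675 + $5,580 + $1,889 = $14,144.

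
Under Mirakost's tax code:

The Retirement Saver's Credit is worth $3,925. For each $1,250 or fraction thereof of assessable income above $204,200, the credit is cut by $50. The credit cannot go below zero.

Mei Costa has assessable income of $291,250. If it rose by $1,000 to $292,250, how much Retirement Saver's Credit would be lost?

At $291,250 — income exceeds $204,200 by $87,050, which is 70 full-or-partial $1,250 increments; reduction = 70 × $50 = $3,500, leaving $425.
At $292,250 — income exceeds $204,200 by $88,050, which is 71 full-or-partial $1,250 increments; reduction = 71 × $50 = $3,550, leaving $375.
Lost: $425 − $375 = $50.

$50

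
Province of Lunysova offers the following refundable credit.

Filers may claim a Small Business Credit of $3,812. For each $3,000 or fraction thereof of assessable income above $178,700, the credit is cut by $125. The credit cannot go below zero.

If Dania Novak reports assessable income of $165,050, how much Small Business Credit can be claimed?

Small Business Credit: $165,050 is at or below the $178,700 threshold, so the full $3,812 applies.

$3,812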